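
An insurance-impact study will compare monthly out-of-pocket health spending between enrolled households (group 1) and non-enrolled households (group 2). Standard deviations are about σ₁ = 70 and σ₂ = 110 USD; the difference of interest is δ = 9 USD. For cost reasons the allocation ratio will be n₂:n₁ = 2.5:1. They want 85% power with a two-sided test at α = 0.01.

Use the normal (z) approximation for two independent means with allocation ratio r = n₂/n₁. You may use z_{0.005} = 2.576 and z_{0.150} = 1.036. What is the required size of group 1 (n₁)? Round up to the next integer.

n₁ = 1569

n₁ = (z_{α/2} + z_β)² · (σ₁² + σ₂²/r) / δ²
   = (2.576 + 1.036)² · (70² + 110²/2.5) / 9²
   = 13.0465 · (4900 + 4840) / 81
   = 13.0465 · 9740 / 81
   = 1568.81
Round up → n₁ = 1569; n₂ = r·n₁ = 2.5 × 1569 = 3923.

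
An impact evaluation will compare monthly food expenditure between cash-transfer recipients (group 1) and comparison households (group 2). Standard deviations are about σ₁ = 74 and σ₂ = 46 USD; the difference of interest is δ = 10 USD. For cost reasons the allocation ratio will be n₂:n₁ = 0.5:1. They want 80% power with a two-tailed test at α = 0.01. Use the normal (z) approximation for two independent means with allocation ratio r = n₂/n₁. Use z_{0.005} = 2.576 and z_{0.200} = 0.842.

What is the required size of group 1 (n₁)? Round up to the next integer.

n₁ = 1135

n₁ = (z_{α/2} + z_β)² · (σ₁² + σ₂²/r) / δ²
   = (2.576 + 0.842)² · (74² + 46²/0.5) / 10²
   = 11.6827 · (5476 + 4232) / 100
   = 11.6827 · 9708 / 100
   = 1134.16
Round up → n₁ = 1135; n₂ = r·n₁ = 0.5 × 1135 = 568.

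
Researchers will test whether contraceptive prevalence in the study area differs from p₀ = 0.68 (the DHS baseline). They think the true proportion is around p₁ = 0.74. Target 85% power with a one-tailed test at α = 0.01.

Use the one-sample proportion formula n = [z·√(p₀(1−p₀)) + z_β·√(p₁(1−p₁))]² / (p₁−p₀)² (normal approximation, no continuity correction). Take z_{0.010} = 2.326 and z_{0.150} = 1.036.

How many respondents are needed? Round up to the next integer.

n = 659

n = [z_α·√(p₀q₀) + z_β·√(p₁q₁)]² / (p₁ − p₀)²
  = [2.326·√(0.68·0.32) + 1.036·√(0.74·0.26)]² / (0.06)²
  = [2.326·0.4665 + 1.036·0.4386]² / 0.0036
  = [1.5394]² / 0.0036
  = 658.31
Round up → n = 659.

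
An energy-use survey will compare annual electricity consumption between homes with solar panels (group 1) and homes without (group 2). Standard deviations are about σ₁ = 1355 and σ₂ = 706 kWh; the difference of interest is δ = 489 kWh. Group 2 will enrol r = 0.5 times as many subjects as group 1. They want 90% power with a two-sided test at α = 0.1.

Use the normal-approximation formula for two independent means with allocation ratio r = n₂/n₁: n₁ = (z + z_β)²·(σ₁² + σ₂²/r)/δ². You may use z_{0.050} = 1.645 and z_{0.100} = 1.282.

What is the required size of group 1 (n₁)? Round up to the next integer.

n₁ = (z_{α/2} + z_β)² · (σ₁² + σ₂²/r) / δ²
   = (1.645 + 1.282)² · (1355² + 706²/0.5) / 489²
   = 8.5673 · (1836025 + 996872) / 239121
   = 8.5673 · 2832897 / 239121
   = 101.50
Round up → n₁ = 102; n₂ = r·n₁ = 0.5 × 102 = 51.

n₁ = 102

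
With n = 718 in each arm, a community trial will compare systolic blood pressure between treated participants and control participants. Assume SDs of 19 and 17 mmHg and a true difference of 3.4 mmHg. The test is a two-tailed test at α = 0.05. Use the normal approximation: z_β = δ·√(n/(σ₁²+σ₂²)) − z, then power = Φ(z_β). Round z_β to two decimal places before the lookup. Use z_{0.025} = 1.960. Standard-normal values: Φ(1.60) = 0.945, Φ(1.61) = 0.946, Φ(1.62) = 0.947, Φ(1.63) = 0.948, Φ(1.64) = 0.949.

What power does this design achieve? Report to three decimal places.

z_β = δ·√(n/(σ₁²+σ₂²)) − z_{α/2}
    = 3.4 · √(718/650) − 1.960
    = 3.4 · 1.05101 − 1.960
    = 3.5734 − 1.960 = 1.6134 → 1.61
Power = Φ(1.61) = 0.946.

Power ≈ 0.946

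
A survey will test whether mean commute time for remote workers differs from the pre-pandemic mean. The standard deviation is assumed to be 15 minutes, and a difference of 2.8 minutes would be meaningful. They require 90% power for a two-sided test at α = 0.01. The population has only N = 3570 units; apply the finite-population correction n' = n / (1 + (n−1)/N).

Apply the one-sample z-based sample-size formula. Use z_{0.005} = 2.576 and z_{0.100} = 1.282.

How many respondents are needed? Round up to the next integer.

n = (z_{α/2} + z_β)² · σ² / δ²
  = (2.576 + 1.282)² · 15² / 2.8²
  = 14.8842 · 225 / 7.84
  = 427.16
Finite-population correction (N = 3570): 427.16 / (1 + (427.16 − 1)/3570) = 381.61.
Round up → n = 382.

n = 382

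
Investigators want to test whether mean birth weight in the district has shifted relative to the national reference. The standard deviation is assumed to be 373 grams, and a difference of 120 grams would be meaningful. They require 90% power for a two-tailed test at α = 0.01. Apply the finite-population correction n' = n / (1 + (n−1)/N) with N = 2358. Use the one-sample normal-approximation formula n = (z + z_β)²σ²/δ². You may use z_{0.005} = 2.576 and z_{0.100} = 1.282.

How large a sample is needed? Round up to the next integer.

n = 136

n = (z_{α/2} + z_β)² · σ² / δ²
  = (2.576 + 1.282)² · 373² / 120²
  = 14.8842 · 139129 / 14400
  = 143.81
Finite-population correction (N = 2358): 143.81 / (1 + (143.81 − 1)/2358) = 135.59.
Round up → n = 136.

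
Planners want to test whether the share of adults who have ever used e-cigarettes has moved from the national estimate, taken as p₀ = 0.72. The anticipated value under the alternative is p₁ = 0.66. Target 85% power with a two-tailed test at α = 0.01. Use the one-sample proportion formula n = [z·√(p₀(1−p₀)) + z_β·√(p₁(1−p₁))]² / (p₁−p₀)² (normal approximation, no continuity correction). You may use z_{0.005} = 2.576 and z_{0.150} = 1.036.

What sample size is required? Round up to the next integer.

n = 754

n = [z_{α/2}·√(p₀q₀) + z_β·√(p₁q₁)]² / (p₁ − p₀)²
  = [2.576·√(0.72·0.28) + 1.036·√(0.66·0.34)]² / (-0.06)²
  = [2.576·0.4490 + 1.036·0.4737]² / 0.0036
  = [1.6474]² / 0.0036
  = 753.85
Round up → n = 754.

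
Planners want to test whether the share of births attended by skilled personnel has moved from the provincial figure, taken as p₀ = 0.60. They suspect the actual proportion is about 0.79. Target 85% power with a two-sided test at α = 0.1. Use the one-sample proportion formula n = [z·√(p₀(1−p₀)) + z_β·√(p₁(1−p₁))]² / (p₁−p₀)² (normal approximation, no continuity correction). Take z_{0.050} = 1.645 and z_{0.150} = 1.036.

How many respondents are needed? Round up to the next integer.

n = 42

n = [z_{α/2}·√(p₀q₀) + z_β·√(p₁q₁)]² / (p₁ − p₀)²
  = [1.645·√(0.60·0.40) + 1.036·√(0.79·0.21)]² / (0.19)²
  = [1.645·0.4899 + 1.036·0.4073]² / 0.0361
  = [1.2279]² / 0.0361
  = 41.76
Round up → n = 42.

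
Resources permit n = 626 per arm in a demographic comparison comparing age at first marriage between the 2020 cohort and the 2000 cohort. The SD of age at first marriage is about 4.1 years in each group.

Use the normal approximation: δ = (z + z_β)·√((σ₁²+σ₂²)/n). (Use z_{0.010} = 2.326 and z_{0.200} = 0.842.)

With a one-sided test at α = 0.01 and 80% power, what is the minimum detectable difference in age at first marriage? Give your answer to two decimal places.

δ = (z_α + z_β) · √((σ₁²+σ₂²)/n)
  = (2.326 + 0.842) · √(33.62/626)
  = 3.168 · √0.05371
  = 3.168 · 0.2317
  = 0.7342

Minimum detectable difference ≈ 0.73 years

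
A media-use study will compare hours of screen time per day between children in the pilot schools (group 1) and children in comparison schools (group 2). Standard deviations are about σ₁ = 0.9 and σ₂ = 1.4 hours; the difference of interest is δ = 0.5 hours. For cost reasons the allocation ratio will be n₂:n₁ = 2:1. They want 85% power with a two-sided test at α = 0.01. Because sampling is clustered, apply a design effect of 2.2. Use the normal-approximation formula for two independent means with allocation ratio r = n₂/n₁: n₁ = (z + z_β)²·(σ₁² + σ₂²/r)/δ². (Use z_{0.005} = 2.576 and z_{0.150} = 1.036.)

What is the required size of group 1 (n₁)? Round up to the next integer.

n₁ = 206

n₁ = (z_{α/2} + z_β)² · (σ₁² + σ₂²/r) / δ²
   = (2.576 + 1.036)² · (0.9² + 1.4²/2) / 0.5²
   = 13.0465 · (0.81 + 0.98) / 0.25
   = 13.0465 · 1.79 / 0.25
   = 93.41
Design effect: 2.2 × 93.41 = 205.51.
Round up → n₁ = 206; n₂ = r·n₁ = 2 × 206 = 412.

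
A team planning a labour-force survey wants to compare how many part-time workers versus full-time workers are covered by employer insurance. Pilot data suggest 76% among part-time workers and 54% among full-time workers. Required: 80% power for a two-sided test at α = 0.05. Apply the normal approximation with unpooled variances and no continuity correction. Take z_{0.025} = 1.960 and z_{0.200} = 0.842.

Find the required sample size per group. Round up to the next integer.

n = (z_{α/2} + z_β)² · [p₁(1−p₁) + p₂(1−p₂)] / (p₁ − p₂)²
  = (1.960 + 0.842)² · (0.76·0.24 + 0.54·0.46) / (0.22)²
  = (2.802)² · (0.1824 + 0.2484) / 0.0484
  = 7.8512 · 0.4308 / 0.0484
  = 69.88
Round up → n = 70 per group.

n = 70 per group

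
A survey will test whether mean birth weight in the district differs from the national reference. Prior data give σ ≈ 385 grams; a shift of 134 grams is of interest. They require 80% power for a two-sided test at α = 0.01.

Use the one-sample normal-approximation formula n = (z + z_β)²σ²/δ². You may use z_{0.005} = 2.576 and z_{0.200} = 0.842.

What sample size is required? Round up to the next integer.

n = 97

n = (z_{α/2} + z_β)² · σ² / δ²
  = (2.576 + 0.842)² · 385² / 134²
  = 11.6827 · 148225 / 17956
  = 96.44
Round up → n = 97.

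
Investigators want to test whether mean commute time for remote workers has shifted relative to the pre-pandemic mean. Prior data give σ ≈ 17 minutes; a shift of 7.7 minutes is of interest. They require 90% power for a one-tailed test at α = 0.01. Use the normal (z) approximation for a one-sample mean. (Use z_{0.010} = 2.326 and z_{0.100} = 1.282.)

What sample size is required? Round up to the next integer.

n = (z_α + z_β)² · σ² / δ²
  = (2.326 + 1.282)² · 17² / 7.7²
  = 13.0177 · 289 / 59.29
  = 63.45
Round up → n = 64.

n = 64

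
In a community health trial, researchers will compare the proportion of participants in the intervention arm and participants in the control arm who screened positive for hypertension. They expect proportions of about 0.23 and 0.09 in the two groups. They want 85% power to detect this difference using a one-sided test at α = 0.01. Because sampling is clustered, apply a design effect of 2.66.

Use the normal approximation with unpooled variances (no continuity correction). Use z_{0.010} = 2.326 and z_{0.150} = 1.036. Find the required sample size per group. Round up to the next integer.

n = 398 per group

n = (z_α + z_β)² · [p₁(1−p₁) + p₂(1−p₂)] / (p₁ − p₂)²
  = (2.326 + 1.036)² · (0.23·0.77 + 0.09·0.91) / (0.14)²
  = (3.362)² · (0.1771 + 0.0819) / 0.0196
  = 11.3030 · 0.2590 / 0.0196
  = 149.36
Design effect: 2.66 × 149.36 = 397.30.
Round up → n = 398 per group.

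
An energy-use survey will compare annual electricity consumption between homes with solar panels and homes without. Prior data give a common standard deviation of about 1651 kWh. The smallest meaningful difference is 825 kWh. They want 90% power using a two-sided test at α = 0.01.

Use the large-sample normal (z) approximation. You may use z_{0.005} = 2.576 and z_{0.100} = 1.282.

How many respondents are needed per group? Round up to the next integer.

n = 120 per group

n = (z_{α/2} + z_β)² · (σ₁² + σ₂²) / δ²
  = (2.576 + 1.282)² · (2·1651² = 5451602) / 825²
  = 14.8842 · 5451602 / 680625
  = 119.22
Round up → n = 120 per group.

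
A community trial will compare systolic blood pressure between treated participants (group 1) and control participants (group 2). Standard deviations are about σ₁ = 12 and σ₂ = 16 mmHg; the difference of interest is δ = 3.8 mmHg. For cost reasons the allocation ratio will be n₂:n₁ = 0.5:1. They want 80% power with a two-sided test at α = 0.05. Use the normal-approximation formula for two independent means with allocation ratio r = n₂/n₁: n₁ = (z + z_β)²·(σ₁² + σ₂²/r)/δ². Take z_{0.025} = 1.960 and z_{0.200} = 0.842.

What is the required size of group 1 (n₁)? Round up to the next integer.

n₁ = (z_{α/2} + z_β)² · (σ₁² + σ₂²/r) / δ²
   = (1.960 + 0.842)² · (12² + 16²/0.5) / 3.8²
   = 7.8512 · (144 + 512) / 14.44
   = 7.8512 · 656 / 14.44
   = 356.68
Round up → n₁ = 357; n₂ = r·n₁ = 0.5 × 357 = 179.

n₁ = 357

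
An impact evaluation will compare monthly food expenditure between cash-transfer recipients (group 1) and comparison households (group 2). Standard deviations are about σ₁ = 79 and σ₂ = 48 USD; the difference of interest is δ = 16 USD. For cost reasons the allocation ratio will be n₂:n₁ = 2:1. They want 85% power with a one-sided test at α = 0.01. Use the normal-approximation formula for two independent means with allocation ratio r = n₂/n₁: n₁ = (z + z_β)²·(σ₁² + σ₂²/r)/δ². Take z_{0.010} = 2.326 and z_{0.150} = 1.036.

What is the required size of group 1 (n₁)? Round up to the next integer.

n₁ = (z_α + z_β)² · (σ₁² + σ₂²/r) / δ²
   = (2.326 + 1.036)² · (79² + 48²/2) / 16²
   = 11.3030 · (6241 + 1152) / 256
   = 11.3030 · 7393 / 256
   = 326.42
Round up → n₁ = 327; n₂ = r·n₁ = 2 × 327 = 654.

n₁ = 327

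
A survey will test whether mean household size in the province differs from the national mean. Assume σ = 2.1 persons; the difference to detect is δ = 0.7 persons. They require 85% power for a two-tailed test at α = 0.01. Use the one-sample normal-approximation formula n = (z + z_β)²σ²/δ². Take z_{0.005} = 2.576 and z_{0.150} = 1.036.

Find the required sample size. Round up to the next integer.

n = 118

n = (z_{α/2} + z_β)² · σ² / δ²
  = (2.576 + 1.036)² · 2.1² / 0.7²
  = 13.0465 · 4.41 / 0.49
  = 117.42
Round up → n = 118.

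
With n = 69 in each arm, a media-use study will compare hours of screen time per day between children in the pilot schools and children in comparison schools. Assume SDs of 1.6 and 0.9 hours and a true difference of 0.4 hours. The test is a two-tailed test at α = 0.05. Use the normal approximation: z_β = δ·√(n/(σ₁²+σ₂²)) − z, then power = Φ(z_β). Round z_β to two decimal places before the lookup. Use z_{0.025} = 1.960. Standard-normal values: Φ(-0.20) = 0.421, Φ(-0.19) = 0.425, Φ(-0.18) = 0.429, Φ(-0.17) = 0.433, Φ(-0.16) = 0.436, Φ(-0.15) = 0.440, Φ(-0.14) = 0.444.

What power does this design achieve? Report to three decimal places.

Power ≈ 0.440

z_β = δ·√(n/(σ₁²+σ₂²)) − z_{α/2}
    = 0.4 · √(69/3.37) − 1.960
    = 0.4 · 4.52491 − 1.960
    = 1.8100 − 1.960 = -0.1500 → -0.15
Power = Φ(-0.15) = 0.440.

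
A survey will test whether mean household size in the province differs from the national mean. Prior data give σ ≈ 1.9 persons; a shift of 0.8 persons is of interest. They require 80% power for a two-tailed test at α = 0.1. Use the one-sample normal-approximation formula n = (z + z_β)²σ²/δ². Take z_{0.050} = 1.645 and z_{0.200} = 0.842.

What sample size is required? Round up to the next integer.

n = (z_{α/2} + z_β)² · σ² / δ²
  = (1.645 + 0.842)² · 1.9² / 0.8²
  = 6.1852 · 3.61 / 0.64
  = 34.89
Round up → n = 35.

n = 35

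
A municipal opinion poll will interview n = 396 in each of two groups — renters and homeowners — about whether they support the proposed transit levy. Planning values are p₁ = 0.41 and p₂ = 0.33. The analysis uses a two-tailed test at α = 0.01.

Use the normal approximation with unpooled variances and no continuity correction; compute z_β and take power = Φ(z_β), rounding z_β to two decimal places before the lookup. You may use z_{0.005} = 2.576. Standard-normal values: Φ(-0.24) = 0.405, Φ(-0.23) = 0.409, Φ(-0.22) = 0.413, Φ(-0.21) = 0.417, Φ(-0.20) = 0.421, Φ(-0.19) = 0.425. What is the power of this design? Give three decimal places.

z_β = |p₁−p₂|·√(n/[p₁q₁+p₂q₂]) − z_{α/2}
    = 0.08 · √(396/0.4630) − 2.576
    = 0.08 · 29.2454 − 2.576
    = 2.3396 − 2.576 = -0.2364 → -0.24
Power = Φ(-0.24) = 0.405.

Power ≈ 0.405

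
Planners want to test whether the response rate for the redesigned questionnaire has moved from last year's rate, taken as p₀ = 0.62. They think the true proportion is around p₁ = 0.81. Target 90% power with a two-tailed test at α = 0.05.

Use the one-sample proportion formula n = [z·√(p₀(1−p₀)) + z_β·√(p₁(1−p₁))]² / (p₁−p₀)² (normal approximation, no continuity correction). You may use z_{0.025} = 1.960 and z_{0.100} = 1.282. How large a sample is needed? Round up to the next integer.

n = [z_{α/2}·√(p₀q₀) + z_β·√(p₁q₁)]² / (p₁ − p₀)²
  = [1.960·√(0.62·0.38) + 1.282·√(0.81·0.19)]² / (0.19)²
  = [1.960·0.4854 + 1.282·0.3923]² / 0.0361
  = [1.4543]² / 0.0361
  = 58.59
Round up → n = 59.

n = 59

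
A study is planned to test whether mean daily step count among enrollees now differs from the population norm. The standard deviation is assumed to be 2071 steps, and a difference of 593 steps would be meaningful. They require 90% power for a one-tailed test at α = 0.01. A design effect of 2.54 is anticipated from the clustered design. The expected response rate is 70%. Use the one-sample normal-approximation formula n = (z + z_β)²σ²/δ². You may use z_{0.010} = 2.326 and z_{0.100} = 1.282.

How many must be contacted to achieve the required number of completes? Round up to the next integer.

n = 577

n = (z_α + z_β)² · σ² / δ²
  = (2.326 + 1.282)² · 2071² / 593²
  = 13.0177 · 4289041 / 351649
  = 158.78
Design effect: 2.54 × 158.78 = 403.29.
Adjust for 70% response: 403.29 / 0.70 = 576.13.
Round up → n = 577.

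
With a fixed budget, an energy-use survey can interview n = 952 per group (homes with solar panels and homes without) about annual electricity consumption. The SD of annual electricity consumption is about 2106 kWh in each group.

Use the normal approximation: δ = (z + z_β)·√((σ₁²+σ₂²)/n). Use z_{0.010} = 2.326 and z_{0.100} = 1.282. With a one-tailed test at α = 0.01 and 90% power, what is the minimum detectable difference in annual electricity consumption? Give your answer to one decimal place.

δ = (z_α + z_β) · √((σ₁²+σ₂²)/n)
  = (2.326 + 1.282) · √(8870472/952)
  = 3.608 · √9317.7
  = 3.608 · 96.5284
  = 348.2743

Minimum detectable difference ≈ 348.3 kWh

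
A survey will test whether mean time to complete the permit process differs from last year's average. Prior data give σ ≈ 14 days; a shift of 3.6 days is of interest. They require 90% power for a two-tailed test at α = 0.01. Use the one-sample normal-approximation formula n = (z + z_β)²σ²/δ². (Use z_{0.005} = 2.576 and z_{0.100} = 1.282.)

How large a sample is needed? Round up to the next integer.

n = (z_{α/2} + z_β)² · σ² / δ²
  = (2.576 + 1.282)² · 14² / 3.6²
  = 14.8842 · 196 / 12.96
  = 225.10
Round up → n = 226.

n = 226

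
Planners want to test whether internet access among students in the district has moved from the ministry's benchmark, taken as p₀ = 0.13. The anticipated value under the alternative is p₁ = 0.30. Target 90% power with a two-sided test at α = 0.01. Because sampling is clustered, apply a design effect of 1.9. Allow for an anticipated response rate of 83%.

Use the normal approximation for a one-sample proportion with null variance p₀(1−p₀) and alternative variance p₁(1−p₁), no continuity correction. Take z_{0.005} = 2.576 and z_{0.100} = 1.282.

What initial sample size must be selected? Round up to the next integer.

n = [z_{α/2}·√(p₀q₀) + z_β·√(p₁q₁)]² / (p₁ − p₀)²
  = [2.576·√(0.13·0.87) + 1.282·√(0.30·0.70)]² / (0.17)²
  = [2.576·0.3363 + 1.282·0.4583]² / 0.0289
  = [1.4538]² / 0.0289
  = 73.13
Design effect: 1.9 × 73.13 = 138.95.
Adjust for 83% response: 138.95 / 0.83 = 167.41.
Round up → n = 168.

n = 168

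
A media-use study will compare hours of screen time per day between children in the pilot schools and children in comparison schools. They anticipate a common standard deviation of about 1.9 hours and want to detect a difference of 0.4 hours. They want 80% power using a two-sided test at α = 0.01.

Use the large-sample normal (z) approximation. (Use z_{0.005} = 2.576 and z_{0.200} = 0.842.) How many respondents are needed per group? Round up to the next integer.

n = (z_{α/2} + z_β)² · (σ₁² + σ₂²) / δ²
  = (2.576 + 0.842)² · (2·1.9² = 7.22) / 0.4²
  = 11.6827 · 7.22 / 0.16
  = 527.18
Round up → n = 528 per group.

n = 528 per group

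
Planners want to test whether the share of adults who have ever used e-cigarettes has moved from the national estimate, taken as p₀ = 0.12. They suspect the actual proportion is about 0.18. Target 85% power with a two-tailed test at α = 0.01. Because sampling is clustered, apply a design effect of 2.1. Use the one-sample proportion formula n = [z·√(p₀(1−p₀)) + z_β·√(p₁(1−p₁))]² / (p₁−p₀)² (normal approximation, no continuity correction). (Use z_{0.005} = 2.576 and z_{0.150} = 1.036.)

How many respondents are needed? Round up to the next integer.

n = 890

n = [z_{α/2}·√(p₀q₀) + z_β·√(p₁q₁)]² / (p₁ − p₀)²
  = [2.576·√(0.12·0.88) + 1.036·√(0.18·0.82)]² / (0.06)²
  = [2.576·0.3250 + 1.036·0.3842]² / 0.0036
  = [1.2351]² / 0.0036
  = 423.76
Design effect: 2.1 × 423.76 = 889.89.
Round up → n = 890.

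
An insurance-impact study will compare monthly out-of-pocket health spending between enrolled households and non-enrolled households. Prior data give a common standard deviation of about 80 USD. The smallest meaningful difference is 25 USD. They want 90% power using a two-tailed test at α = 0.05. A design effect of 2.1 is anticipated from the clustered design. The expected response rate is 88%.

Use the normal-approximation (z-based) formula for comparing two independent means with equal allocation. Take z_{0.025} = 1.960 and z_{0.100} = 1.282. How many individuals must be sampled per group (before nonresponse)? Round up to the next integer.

n = (z_{α/2} + z_β)² · (σ₁² + σ₂²) / δ²
  = (1.960 + 1.282)² · (2·80² = 12800) / 25²
  = 10.5106 · 12800 / 625
  = 215.26
Design effect: 2.1 × 215.26 = 452.04.
Adjust for 88% response: 452.04 / 0.88 = 513.68.
Round up → n = 514 per group.

n = 514 per group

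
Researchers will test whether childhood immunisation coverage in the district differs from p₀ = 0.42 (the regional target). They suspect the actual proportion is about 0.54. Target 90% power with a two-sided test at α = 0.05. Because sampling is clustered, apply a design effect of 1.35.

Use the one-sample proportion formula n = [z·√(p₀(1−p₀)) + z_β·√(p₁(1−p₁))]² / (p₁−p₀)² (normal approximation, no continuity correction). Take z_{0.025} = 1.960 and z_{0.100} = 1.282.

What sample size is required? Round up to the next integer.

n = [z_{α/2}·√(p₀q₀) + z_β·√(p₁q₁)]² / (p₁ − p₀)²
  = [1.960·√(0.42·0.58) + 1.282·√(0.54·0.46)]² / (0.12)²
  = [1.960·0.4936 + 1.282·0.4984]² / 0.0144
  = [1.6063]² / 0.0144
  = 179.19
Design effect: 1.35 × 179.19 = 241.90.
Round up → n = 242.

n = 242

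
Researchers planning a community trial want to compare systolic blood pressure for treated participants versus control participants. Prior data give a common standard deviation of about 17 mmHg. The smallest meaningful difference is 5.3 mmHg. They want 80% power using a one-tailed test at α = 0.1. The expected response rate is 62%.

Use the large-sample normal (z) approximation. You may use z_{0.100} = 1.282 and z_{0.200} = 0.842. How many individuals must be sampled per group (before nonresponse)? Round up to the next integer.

n = 150 per group

n = (z_α + z_β)² · (σ₁² + σ₂²) / δ²
  = (1.282 + 0.842)² · (2·17² = 578) / 5.3²
  = 4.5114 · 578 / 28.09
  = 92.83
Adjust for 62% response: 92.83 / 0.62 = 149.72.
Round up → n = 150 per group.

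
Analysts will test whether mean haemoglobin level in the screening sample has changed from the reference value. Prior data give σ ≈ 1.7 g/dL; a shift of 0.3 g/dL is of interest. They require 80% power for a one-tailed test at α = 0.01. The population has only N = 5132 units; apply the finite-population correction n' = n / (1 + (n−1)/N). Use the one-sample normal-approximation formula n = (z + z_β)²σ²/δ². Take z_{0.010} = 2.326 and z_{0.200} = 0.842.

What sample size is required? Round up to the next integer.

n = (z_α + z_β)² · σ² / δ²
  = (2.326 + 0.842)² · 1.7² / 0.3²
  = 10.0362 · 2.89 / 0.09
  = 322.27
Finite-population correction (N = 5132): 322.27 / (1 + (322.27 − 1)/5132) = 303.29.
Round up → n = 304.

n = 304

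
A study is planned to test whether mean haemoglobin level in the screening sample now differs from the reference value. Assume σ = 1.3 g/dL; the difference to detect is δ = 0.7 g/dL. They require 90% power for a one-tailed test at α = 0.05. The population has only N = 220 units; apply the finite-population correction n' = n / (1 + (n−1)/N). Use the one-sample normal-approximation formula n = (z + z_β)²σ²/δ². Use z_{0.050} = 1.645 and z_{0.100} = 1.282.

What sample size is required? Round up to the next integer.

n = 27

n = (z_α + z_β)² · σ² / δ²
  = (1.645 + 1.282)² · 1.3² / 0.7²
  = 8.5673 · 1.69 / 0.49
  = 29.55
Finite-population correction (N = 220): 29.55 / (1 + (29.55 − 1)/220) = 26.15.
Round up → n = 27.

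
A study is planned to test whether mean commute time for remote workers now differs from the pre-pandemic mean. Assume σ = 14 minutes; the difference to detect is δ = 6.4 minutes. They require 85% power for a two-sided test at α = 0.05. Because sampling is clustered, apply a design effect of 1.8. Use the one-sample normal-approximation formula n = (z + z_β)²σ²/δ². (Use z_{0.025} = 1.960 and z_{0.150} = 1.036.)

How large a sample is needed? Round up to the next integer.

n = 78

n = (z_{α/2} + z_β)² · σ² / δ²
  = (1.960 + 1.036)² · 14² / 6.4²
  = 8.9760 · 196 / 40.96
  = 42.95
Design effect: 1.8 × 42.95 = 77.31.
Round up → n = 78.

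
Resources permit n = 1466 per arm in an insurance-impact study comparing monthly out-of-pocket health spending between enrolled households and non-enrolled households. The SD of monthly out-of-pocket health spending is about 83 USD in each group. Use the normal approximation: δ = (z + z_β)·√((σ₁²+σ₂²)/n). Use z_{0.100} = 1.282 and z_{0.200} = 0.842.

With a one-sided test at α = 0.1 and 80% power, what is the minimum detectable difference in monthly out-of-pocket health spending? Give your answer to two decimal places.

Minimum detectable difference ≈ 6.51 USD

δ = (z_α + z_β) · √((σ₁²+σ₂²)/n)
  = (1.282 + 0.842) · √(13778/1466)
  = 2.124 · √9.3984
  = 2.124 · 3.0657
  = 6.5115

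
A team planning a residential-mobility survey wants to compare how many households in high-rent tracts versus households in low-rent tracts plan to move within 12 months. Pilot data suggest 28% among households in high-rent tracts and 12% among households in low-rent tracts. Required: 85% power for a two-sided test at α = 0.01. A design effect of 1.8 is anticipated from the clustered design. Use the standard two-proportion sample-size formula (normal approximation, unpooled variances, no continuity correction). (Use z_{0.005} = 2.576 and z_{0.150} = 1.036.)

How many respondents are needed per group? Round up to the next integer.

n = (z_{α/2} + z_β)² · [p₁(1−p₁) + p₂(1−p₂)] / (p₁ − p₂)²
  = (2.576 + 1.036)² · (0.28·0.72 + 0.12·0.88) / (0.16)²
  = (3.612)² · (0.2016 + 0.1056) / 0.0256
  = 13.0465 · 0.3072 / 0.0256
  = 156.56
Design effect: 1.8 × 156.56 = 281.81.
Round up → n = 282 per group.

n = 282 per group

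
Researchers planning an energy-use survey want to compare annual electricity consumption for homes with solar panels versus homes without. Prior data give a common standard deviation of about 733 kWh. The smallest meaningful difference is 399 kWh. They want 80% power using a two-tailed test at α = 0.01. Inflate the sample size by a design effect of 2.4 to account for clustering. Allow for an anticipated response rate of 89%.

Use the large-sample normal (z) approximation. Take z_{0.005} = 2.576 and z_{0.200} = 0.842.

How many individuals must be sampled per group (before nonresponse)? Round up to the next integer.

n = 213 per group

n = (z_{α/2} + z_β)² · (σ₁² + σ₂²) / δ²
  = (2.576 + 0.842)² · (2·733² = 1074578) / 399²
  = 11.6827 · 1074578 / 159201
  = 78.86
Design effect: 2.4 × 78.86 = 189.26.
Adjust for 89% response: 189.26 / 0.89 = 212.65.
Round up → n = 213 per group.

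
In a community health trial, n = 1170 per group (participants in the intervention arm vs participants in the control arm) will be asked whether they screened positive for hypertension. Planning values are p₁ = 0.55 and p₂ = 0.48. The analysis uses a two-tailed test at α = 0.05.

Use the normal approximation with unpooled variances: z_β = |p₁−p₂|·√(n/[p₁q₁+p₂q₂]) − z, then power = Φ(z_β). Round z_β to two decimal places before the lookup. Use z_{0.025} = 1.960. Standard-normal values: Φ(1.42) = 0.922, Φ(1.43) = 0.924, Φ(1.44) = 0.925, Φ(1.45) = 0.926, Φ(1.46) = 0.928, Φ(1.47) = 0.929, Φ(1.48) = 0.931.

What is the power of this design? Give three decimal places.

Power ≈ 0.925

z_β = |p₁−p₂|·√(n/[p₁q₁+p₂q₂]) − z_{α/2}
    = 0.07 · √(1170/0.4971) − 1.960
    = 0.07 · 48.5144 − 1.960
    = 3.3960 − 1.960 = 1.4360 → 1.44
Power = Φ(1.44) = 0.925.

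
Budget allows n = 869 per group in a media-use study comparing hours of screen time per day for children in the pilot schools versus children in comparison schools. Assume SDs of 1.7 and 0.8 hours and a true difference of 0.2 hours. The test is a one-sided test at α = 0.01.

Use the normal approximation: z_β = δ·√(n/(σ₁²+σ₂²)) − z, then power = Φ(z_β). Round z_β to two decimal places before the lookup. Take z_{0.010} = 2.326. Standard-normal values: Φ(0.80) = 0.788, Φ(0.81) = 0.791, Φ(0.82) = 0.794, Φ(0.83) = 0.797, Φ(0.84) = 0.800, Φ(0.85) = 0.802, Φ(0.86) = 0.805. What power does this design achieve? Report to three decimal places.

Power ≈ 0.791

z_β = δ·√(n/(σ₁²+σ₂²)) − z_α
    = 0.2 · √(869/3.53) − 2.326
    = 0.2 · 15.68999 − 2.326
    = 3.1380 − 2.326 = 0.8120 → 0.81
Power = Φ(0.81) = 0.791.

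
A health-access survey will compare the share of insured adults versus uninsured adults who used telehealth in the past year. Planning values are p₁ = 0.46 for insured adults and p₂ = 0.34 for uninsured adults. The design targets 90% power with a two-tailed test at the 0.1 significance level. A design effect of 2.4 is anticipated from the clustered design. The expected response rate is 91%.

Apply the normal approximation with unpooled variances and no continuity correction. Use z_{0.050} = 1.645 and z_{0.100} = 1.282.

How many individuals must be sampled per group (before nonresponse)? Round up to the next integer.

n = (z_{α/2} + z_β)² · [p₁(1−p₁) + p₂(1−p₂)] / (p₁ − p₂)²
  = (1.645 + 1.282)² · (0.46·0.54 + 0.34·0.66) / (0.12)²
  = (2.927)² · (0.2484 + 0.2244) / 0.0144
  = 8.5673 · 0.4728 / 0.0144
  = 281.29
Design effect: 2.4 × 281.29 = 675.11.
Adjust for 91% response: 675.11 / 0.91 = 741.87.
Round up → n = 742 per group.

n = 742 per group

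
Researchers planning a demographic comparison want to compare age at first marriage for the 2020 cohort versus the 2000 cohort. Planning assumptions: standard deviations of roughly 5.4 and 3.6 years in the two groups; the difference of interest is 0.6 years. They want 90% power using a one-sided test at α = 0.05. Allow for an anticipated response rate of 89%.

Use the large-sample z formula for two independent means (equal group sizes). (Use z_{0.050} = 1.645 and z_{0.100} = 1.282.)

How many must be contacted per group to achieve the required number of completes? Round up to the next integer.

n = 1127 per group

n = (z_α + z_β)² · (σ₁² + σ₂²) / δ²
  = (1.645 + 1.282)² · (5.4² + 3.6² = 42.12) / 0.6²
  = 8.5673 · 42.12 / 0.36
  = 1002.38
Adjust for 89% response: 1002.38 / 0.89 = 1126.27.
Round up → n = 1127 per group.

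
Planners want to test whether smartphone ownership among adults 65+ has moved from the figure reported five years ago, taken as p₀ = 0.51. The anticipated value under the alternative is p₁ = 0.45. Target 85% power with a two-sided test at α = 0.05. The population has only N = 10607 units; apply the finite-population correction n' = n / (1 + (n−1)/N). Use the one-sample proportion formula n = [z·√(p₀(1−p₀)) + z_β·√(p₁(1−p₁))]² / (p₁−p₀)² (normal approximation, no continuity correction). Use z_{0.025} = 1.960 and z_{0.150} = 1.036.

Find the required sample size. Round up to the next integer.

n = 587

n = [z_{α/2}·√(p₀q₀) + z_β·√(p₁q₁)]² / (p₁ − p₀)²
  = [1.960·√(0.51·0.49) + 1.036·√(0.45·0.55)]² / (-0.06)²
  = [1.960·0.4999 + 1.036·0.4975]² / 0.0036
  = [1.4952]² / 0.0036
  = 621.01
Finite-population correction (N = 10607): 621.01 / (1 + (621.01 − 1)/10607) = 586.72.
Round up → n = 587.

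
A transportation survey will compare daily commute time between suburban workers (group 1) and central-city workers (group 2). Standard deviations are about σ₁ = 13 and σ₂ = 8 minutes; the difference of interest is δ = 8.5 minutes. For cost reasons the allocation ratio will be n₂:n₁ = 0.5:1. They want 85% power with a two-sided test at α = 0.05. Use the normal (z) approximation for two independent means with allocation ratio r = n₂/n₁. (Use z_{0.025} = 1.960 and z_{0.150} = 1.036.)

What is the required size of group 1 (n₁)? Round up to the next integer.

n₁ = (z_{α/2} + z_β)² · (σ₁² + σ₂²/r) / δ²
   = (1.960 + 1.036)² · (13² + 8²/0.5) / 8.5²
   = 8.9760 · (169 + 128) / 72.25
   = 8.9760 · 297 / 72.25
   = 36.90
Round up → n₁ = 37; n₂ = r·n₁ = 0.5 × 37 = 19.

n₁ = 37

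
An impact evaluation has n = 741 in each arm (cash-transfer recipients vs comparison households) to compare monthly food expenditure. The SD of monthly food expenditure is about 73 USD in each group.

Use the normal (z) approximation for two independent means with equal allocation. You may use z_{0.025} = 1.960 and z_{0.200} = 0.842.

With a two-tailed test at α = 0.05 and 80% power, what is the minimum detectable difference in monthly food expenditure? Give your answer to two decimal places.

δ = (z_{α/2} + z_β) · √((σ₁²+σ₂²)/n)
  = (1.960 + 0.842) · √(10658/741)
  = 2.802 · √14.3833
  = 2.802 · 3.7925
  = 10.6267

Minimum detectable difference ≈ 10.63 USD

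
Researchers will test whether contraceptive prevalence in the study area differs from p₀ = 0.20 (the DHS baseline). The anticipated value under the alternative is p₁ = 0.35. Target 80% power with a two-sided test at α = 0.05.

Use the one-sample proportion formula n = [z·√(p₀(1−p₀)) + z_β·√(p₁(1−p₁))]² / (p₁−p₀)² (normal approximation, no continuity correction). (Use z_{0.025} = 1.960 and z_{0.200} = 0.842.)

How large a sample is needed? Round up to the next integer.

n = [z_{α/2}·√(p₀q₀) + z_β·√(p₁q₁)]² / (p₁ − p₀)²
  = [1.960·√(0.20·0.80) + 0.842·√(0.35·0.65)]² / (0.15)²
  = [1.960·0.4000 + 0.842·0.4770]² / 0.0225
  = [1.1856]² / 0.0225
  = 62.47
Round up → n = 63.

n = 63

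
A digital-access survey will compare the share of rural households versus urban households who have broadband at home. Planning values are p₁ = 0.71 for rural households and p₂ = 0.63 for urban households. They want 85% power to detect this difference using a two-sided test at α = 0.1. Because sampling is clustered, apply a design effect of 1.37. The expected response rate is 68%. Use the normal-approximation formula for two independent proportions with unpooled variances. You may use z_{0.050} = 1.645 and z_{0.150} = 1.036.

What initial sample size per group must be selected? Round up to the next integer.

n = 994 per group

n = (z_{α/2} + z_β)² · [p₁(1−p₁) + p₂(1−p₂)] / (p₁ − p₂)²
  = (1.645 + 1.036)² · (0.71·0.29 + 0.63·0.37) / (0.08)²
  = (2.681)² · (0.2059 + 0.2331) / 0.0064
  = 7.1878 · 0.4390 / 0.0064
  = 493.04
Design effect: 1.37 × 493.04 = 675.46.
Adjust for 68% response: 675.46 / 0.68 = 993.32.
Round up → n = 994 per group.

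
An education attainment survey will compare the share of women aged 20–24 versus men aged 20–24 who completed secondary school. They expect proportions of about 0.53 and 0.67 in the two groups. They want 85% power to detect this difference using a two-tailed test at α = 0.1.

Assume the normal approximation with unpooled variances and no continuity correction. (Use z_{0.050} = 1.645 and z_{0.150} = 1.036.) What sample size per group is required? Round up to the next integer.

n = (z_{α/2} + z_β)² · [p₁(1−p₁) + p₂(1−p₂)] / (p₁ − p₂)²
  = (1.645 + 1.036)² · (0.53·0.47 + 0.67·0.33) / (-0.14)²
  = (2.681)² · (0.2491 + 0.2211) / 0.0196
  = 7.1878 · 0.4702 / 0.0196
  = 172.43
Round up → n = 173 per group.

n = 173 per group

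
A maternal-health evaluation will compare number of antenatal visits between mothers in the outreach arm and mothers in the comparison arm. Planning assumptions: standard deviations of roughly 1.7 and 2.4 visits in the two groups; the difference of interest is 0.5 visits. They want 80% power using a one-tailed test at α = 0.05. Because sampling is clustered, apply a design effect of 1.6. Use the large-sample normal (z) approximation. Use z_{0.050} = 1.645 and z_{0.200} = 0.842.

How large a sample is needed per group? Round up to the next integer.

n = 343 per group

n = (z_α + z_β)² · (σ₁² + σ₂²) / δ²
  = (1.645 + 0.842)² · (1.7² + 2.4² = 8.65) / 0.5²
  = 6.1852 · 8.65 / 0.25
  = 214.01
Design effect: 1.6 × 214.01 = 342.41.
Round up → n = 343 per group.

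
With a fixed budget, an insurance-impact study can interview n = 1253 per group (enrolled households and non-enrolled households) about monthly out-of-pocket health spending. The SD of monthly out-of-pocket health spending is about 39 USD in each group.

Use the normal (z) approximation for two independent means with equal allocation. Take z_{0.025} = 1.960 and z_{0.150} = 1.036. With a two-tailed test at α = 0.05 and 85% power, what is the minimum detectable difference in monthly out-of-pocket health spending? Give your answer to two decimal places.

δ = (z_{α/2} + z_β) · √((σ₁²+σ₂²)/n)
  = (1.960 + 1.036) · √(3042/1253)
  = 2.996 · √2.4278
  = 2.996 · 1.5581
  = 4.6682

Minimum detectable difference ≈ 4.67 USD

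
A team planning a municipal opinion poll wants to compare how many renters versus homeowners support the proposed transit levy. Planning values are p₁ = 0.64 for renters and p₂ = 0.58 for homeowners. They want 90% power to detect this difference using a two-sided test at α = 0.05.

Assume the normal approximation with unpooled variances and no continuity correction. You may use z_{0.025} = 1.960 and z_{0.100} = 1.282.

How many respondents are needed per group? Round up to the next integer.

n = 1384 per group

n = (z_{α/2} + z_β)² · [p₁(1−p₁) + p₂(1−p₂)] / (p₁ − p₂)²
  = (1.960 + 1.282)² · (0.64·0.36 + 0.58·0.42) / (0.06)²
  = (3.242)² · (0.2304 + 0.2436) / 0.0036
  = 10.5106 · 0.4740 / 0.0036
  = 1383.89
Round up → n = 1384 per group.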